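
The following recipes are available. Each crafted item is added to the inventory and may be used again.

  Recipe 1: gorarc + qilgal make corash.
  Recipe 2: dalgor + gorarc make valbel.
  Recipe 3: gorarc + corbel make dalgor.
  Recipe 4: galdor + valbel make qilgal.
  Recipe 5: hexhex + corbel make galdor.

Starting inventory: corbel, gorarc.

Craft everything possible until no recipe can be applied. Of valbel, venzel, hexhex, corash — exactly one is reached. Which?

Using Recipe 3, gorarc and corbel make dalgor.
Using Recipe 2, dalgor and gorarc make valbel.
No rule produces hexhex, and it is not given. No rule produces venzel, and it is not given. corash would need gorarc and qilgal (Recipe 1), but qilgal is never obtained.

valbel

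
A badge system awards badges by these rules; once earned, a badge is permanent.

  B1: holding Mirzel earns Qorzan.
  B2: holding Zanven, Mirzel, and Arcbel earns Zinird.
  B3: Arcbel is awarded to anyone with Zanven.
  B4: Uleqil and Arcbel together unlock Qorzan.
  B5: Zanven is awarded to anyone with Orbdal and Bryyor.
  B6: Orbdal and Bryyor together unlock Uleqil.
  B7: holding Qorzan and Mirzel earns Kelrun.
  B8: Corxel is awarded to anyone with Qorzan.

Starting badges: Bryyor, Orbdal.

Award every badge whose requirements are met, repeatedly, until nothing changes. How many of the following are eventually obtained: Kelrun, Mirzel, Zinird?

0

Kelrun would need Qorzan and Mirzel (B7), but Mirzel is never earned.
No rule produces Mirzel, and it is not given.
Zinird would need Zanven, Mirzel, and Arcbel (B2), but Mirzel is never earned.
None of the 3 are reached.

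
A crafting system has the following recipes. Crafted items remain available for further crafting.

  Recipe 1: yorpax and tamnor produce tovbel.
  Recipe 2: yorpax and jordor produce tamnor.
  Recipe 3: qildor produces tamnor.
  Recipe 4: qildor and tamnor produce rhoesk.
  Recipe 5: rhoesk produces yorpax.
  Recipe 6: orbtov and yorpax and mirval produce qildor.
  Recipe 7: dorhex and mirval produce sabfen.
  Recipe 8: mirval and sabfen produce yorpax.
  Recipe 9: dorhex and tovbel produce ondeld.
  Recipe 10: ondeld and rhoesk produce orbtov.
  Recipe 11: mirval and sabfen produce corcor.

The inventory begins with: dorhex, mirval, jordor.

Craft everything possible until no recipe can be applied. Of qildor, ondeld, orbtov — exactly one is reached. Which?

ondeld

dorhex and mirval → sabfen (Recipe 7).
Using Recipe 8, mirval and sabfen make yorpax.
yorpax and jordor → tamnor (Recipe 2).
Using Recipe 1, yorpax and tamnor make tovbel.
Using Recipe 9, dorhex and tovbel make ondeld.
qildor would need orbtov, yorpax, and mirval (Recipe 6), but orbtov is never obtained. orbtov would need ondeld and rhoesk (Recipe 10), but rhoesk is never obtained.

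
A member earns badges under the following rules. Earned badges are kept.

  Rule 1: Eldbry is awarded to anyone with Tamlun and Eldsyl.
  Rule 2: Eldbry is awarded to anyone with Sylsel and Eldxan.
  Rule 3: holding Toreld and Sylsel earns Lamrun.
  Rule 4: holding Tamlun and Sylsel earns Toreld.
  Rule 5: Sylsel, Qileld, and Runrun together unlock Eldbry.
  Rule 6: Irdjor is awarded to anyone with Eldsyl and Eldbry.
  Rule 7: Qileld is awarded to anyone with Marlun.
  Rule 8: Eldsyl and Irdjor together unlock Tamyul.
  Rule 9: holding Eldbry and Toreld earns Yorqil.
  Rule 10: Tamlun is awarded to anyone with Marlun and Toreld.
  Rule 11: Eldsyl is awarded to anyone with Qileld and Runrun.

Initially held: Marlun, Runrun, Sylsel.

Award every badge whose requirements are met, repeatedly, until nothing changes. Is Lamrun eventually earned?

No

Lamrun would need Toreld and Sylsel (Rule 3), but Toreld is never earned.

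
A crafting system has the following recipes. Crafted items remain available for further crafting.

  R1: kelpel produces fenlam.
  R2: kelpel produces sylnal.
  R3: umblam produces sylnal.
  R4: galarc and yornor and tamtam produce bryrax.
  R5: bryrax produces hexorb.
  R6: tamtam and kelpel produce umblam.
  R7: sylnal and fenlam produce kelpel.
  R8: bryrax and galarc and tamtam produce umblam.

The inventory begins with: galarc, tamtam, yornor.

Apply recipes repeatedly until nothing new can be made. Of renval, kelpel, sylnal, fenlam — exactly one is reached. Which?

sylnal

galarc and yornor and tamtam → bryrax (R4).
Using R8, bryrax, galarc, and tamtam make umblam.
umblam → sylnal (R3).
fenlam would need kelpel (R1), but kelpel is never obtained. No rule produces renval, and it is not given. kelpel would need sylnal and fenlam (R7), but fenlam is never obtained.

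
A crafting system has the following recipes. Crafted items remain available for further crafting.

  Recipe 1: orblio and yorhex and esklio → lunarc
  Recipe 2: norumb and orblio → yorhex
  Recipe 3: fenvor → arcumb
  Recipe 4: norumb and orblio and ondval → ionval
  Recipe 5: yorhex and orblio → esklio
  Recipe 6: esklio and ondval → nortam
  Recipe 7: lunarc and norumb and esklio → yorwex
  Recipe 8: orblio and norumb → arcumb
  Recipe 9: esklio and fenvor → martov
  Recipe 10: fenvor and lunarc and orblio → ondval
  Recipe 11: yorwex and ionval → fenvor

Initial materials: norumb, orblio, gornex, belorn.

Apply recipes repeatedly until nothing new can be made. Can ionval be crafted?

No

ionval would need norumb, orblio, and ondval (Recipe 4), but ondval is never obtained.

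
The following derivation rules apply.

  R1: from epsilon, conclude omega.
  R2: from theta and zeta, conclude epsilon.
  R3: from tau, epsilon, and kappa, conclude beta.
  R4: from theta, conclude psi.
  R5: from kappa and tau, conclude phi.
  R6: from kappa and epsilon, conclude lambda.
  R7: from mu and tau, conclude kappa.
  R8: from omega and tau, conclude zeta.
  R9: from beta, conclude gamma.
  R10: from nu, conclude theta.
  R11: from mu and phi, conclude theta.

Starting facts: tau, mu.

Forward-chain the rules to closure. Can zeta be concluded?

No

zeta would need omega and tau (R8), but omega is never established.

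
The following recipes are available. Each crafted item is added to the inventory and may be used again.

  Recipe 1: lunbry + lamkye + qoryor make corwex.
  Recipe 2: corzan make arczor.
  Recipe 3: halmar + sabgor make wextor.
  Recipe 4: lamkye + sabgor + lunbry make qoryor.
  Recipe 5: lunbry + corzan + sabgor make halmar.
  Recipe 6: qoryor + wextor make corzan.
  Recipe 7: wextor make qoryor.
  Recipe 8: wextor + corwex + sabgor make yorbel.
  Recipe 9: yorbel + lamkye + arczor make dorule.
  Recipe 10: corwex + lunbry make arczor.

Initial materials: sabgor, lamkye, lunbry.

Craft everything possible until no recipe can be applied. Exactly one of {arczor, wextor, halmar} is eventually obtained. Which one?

Using Recipe 4, lamkye, sabgor, and lunbry make qoryor.
lunbry + lamkye + qoryor → corwex (Recipe 1).
Using Recipe 10, corwex and lunbry make arczor.
wextor would need halmar and sabgor (Recipe 3), but halmar is never obtained. halmar would need lunbry, corzan, and sabgor (Recipe 5), but corzan is never obtained.

arczor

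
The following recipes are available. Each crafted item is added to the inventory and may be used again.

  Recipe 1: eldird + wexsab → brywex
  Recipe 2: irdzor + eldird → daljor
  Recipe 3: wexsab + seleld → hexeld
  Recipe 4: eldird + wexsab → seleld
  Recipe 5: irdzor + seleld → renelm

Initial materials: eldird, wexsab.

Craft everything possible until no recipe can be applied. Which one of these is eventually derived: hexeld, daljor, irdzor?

hexeld

Using Recipe 4, eldird and wexsab make seleld.
Using Recipe 3, wexsab and seleld make hexeld.
No rule produces irdzor, and it is not given. daljor would need irdzor and eldird (Recipe 2), but irdzor is never obtained.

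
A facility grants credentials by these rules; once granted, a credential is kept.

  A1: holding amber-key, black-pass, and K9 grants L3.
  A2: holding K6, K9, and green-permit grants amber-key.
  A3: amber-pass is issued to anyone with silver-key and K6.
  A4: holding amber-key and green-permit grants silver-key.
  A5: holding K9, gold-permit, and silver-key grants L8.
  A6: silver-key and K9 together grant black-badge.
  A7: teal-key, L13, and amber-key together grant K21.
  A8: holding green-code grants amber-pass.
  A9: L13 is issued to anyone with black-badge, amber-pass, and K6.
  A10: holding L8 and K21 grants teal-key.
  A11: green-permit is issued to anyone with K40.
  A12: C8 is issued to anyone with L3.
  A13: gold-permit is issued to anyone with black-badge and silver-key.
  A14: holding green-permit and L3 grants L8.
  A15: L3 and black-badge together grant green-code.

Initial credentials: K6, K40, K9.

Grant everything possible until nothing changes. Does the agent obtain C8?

No

C8 would need L3 (A12), but L3 is never granted.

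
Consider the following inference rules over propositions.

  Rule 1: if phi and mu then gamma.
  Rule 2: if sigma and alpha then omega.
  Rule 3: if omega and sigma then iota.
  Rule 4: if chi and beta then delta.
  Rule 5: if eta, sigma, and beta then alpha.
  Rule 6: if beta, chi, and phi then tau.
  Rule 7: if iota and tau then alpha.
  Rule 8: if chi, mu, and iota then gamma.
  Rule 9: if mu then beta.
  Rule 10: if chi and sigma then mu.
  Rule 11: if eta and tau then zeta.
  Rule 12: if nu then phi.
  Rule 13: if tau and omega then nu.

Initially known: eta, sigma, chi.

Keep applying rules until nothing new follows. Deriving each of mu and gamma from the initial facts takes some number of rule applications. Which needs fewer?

mu

mu: chi and sigma hold, so mu follows (Rule 10). [1 rule application]
gamma: From chi and sigma, Rule 10 gives mu. mu holds, so beta follows (Rule 9). eta, sigma, and beta hold, so alpha follows (Rule 5). sigma and alpha hold, so omega follows (Rule 2). omega and sigma hold, so iota follows (Rule 3). From chi, mu, and iota, Rule 8 gives gamma. [6 rule applications]
mu needs fewer.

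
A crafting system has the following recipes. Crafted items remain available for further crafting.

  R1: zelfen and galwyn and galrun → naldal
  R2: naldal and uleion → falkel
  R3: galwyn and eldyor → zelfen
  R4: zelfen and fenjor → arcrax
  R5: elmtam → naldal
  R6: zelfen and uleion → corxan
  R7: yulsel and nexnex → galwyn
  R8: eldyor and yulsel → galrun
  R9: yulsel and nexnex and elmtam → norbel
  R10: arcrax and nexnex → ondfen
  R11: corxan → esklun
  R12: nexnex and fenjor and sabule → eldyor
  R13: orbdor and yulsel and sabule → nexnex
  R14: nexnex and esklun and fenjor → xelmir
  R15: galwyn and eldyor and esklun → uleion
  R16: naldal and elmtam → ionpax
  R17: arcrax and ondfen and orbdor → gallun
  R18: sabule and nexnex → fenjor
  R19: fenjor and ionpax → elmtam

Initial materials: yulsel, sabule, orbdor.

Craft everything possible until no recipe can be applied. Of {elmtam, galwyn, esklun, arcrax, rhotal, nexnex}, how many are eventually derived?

3

orbdor and yulsel and sabule → nexnex (R13).
Using R18, sabule and nexnex make fenjor.
Using R7, yulsel and nexnex make galwyn.
Using R12, nexnex, fenjor, and sabule make eldyor.
Using R3, galwyn and eldyor make zelfen.
Using R4, zelfen and fenjor make arcrax.
elmtam would need fenjor and ionpax (R19), but ionpax is never obtained.
galwyn: reached.
esklun would need corxan (R11), but corxan is never obtained.
arcrax: reached.
No rule produces rhotal, and it is not given.
nexnex: reached.
Reached: galwyn, arcrax, and nexnex — 3 of the 6.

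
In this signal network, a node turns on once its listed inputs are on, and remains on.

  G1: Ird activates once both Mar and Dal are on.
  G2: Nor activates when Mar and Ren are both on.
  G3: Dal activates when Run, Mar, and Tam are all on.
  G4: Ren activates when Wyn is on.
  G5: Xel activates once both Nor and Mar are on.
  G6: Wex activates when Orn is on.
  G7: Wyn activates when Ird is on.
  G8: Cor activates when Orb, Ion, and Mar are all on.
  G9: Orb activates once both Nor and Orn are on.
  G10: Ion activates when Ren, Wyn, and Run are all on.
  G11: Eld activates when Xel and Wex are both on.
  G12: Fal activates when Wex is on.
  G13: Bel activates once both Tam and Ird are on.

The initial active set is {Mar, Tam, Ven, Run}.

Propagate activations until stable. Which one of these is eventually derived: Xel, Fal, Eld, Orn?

G3: Run, Mar, and Tam on → Dal on.
G1: Mar and Dal on → Ird on.
G7: Ird on → Wyn on.
Wyn is on, so Ren activates (G4).
Mar and Ren are on, so Nor activates (G2).
Nor and Mar are on, so Xel activates (G5).
Fal would need Wex (G12), but Wex never turns on. No rule produces Orn, and it is not given. Eld would need Xel and Wex (G11), but Wex never turns on.

Xel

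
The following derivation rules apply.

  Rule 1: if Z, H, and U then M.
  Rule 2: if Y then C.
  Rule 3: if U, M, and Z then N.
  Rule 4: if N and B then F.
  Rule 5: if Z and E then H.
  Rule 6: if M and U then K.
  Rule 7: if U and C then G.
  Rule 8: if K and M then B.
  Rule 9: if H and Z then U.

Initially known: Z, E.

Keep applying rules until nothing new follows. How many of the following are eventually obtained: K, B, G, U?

3

From Z and E, Rule 5 gives H.
From H and Z, Rule 9 gives U.
Z, H, and U hold, so M follows (Rule 1).
From M and U, Rule 6 gives K.
From K and M, Rule 8 gives B.
K: reached.
B: reached.
G would need U and C (Rule 7), but C is never established.
U: reached.
Reached: K, B, and U — 3 of the 4.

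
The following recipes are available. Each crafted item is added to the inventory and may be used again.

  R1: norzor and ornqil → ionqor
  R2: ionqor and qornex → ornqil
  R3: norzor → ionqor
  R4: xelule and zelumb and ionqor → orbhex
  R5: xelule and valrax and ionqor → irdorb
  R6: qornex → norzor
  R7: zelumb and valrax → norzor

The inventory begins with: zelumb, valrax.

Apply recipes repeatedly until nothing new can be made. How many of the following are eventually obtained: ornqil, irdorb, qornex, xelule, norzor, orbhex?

Using R7, zelumb and valrax make norzor.
ornqil would need ionqor and qornex (R2), but qornex is never obtained.
irdorb would need xelule, valrax, and ionqor (R5), but xelule is never obtained.
No rule produces qornex, and it is not given.
No rule produces xelule, and it is not given.
norzor: reached.
orbhex would need xelule, zelumb, and ionqor (R4), but xelule is never obtained.
Reached: norzor — 1 of the 6.

1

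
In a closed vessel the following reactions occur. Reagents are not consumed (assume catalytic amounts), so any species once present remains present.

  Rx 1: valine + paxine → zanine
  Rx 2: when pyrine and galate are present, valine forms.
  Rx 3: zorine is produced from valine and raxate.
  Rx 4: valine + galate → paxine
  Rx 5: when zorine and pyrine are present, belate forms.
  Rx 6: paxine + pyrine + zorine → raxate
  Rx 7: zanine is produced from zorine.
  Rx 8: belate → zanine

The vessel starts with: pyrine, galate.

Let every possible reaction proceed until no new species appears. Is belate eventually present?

belate would need zorine and pyrine (Rx 5), but zorine never forms.

No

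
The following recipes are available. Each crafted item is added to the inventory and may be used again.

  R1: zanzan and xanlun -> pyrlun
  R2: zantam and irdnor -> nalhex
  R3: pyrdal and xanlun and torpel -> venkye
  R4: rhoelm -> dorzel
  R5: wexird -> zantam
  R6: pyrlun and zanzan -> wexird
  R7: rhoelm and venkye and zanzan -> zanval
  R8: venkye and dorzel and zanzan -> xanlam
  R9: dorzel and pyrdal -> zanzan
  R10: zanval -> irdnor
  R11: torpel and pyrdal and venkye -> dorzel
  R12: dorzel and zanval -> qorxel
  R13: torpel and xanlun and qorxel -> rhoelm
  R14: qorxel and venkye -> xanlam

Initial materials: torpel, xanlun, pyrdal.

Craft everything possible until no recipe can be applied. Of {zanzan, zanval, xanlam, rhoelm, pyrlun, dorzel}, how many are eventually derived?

4

Using R3, pyrdal, xanlun, and torpel make venkye.
Using R11, torpel, pyrdal, and venkye make dorzel.
dorzel and pyrdal -> zanzan (R9).
venkye and dorzel and zanzan -> xanlam (R8).
Using R1, zanzan and xanlun make pyrlun.
zanzan: reached.
zanval would need rhoelm, venkye, and zanzan (R7), but rhoelm is never obtained.
xanlam: reached.
rhoelm would need torpel, xanlun, and qorxel (R13), but qorxel is never obtained.
pyrlun: reached.
dorzel: reached.
Reached: zanzan, xanlam, pyrlun, and dorzel — 4 of the 6.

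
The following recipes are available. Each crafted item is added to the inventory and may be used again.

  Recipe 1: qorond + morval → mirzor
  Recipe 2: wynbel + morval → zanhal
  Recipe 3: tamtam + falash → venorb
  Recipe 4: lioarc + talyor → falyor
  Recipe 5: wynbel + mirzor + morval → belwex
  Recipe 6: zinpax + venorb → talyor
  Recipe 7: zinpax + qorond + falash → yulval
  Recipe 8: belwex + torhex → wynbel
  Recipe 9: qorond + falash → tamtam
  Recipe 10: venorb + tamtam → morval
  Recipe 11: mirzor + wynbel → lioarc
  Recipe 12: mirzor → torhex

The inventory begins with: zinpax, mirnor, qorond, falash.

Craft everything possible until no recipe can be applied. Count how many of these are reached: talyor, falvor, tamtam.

2

qorond + falash → tamtam (Recipe 9).
tamtam + falash → venorb (Recipe 3).
Using Recipe 6, zinpax and venorb make talyor.
talyor: reached.
No rule produces falvor, and it is not given.
tamtam: reached.
Reached: talyor and tamtam — 2 of the 3.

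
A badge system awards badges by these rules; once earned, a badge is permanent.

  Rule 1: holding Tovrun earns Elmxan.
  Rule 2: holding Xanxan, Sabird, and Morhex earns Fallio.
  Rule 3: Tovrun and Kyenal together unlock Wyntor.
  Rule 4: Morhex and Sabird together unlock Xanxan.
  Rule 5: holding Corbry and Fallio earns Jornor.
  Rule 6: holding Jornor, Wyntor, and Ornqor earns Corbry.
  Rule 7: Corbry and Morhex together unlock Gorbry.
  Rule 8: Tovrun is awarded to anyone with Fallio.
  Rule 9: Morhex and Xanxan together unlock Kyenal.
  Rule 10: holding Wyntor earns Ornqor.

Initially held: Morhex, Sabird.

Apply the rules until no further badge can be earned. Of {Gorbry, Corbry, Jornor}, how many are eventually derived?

Gorbry would need Corbry and Morhex (Rule 7), but Corbry is never earned.
Corbry would need Jornor, Wyntor, and Ornqor (Rule 6), but Jornor is never earned.
Jornor would need Corbry and Fallio (Rule 5), but Corbry is never earned.
None of the 3 are reached.

0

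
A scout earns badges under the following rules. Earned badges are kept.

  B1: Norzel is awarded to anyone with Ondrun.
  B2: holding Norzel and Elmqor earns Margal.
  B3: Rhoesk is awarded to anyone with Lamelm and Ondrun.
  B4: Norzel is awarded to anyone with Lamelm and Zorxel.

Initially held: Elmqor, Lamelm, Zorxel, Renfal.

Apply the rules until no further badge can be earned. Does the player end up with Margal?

Yes

With Lamelm and Zorxel, Norzel is earned (B4).
With Norzel and Elmqor, Margal is earned (B2).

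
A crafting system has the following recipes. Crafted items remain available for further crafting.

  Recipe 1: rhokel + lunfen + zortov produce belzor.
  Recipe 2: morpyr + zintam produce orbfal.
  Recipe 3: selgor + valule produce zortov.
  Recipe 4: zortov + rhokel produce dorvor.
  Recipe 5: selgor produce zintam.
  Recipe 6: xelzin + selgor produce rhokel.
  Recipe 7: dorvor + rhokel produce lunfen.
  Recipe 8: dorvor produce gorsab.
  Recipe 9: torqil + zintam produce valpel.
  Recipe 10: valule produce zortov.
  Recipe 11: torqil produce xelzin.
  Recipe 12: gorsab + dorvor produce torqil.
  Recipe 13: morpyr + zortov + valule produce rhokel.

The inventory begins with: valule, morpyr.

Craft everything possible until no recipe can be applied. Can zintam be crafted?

No

zintam would need selgor (Recipe 5), but selgor is never obtained.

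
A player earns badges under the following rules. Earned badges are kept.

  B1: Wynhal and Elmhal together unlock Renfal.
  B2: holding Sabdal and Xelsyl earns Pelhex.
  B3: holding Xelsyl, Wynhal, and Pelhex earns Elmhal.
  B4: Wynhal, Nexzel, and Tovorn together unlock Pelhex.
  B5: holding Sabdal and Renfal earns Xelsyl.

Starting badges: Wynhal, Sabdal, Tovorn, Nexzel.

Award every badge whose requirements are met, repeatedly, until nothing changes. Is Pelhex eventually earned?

Yes

With Wynhal, Nexzel, and Tovorn, Pelhex is earned (B4).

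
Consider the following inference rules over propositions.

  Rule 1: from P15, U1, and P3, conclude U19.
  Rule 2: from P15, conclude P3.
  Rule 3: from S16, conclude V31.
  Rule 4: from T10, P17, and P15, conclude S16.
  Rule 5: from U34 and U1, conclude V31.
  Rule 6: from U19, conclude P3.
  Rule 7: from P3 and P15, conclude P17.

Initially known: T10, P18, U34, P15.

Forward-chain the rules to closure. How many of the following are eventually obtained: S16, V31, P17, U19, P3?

From P15, Rule 2 gives P3.
P3 and P15 hold, so P17 follows (Rule 7).
T10, P17, and P15 hold, so S16 follows (Rule 4).
From S16, Rule 3 gives V31.
S16: reached.
V31: reached.
P17: reached.
U19 would need P15, U1, and P3 (Rule 1), but U1 is never established.
P3: reached.
Reached: S16, V31, P17, and P3 — 4 of the 5.

4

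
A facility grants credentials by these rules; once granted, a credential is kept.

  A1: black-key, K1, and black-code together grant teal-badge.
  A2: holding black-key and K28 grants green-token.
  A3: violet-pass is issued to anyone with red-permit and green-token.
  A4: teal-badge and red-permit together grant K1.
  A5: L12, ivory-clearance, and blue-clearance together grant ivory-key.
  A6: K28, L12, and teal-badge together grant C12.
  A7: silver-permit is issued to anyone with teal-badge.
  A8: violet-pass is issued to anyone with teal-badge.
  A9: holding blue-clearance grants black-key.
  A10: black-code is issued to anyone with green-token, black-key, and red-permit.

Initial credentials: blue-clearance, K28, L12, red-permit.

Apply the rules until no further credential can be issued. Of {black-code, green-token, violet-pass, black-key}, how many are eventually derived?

4

Holding blue-clearance grants black-key (A9).
Holding black-key and K28 grants green-token (A2).
Holding green-token, black-key, and red-permit grants black-code (A10).
Holding red-permit and green-token grants violet-pass (A3).
black-code: reached.
green-token: reached.
violet-pass: reached.
black-key: reached.
All 4 are reached.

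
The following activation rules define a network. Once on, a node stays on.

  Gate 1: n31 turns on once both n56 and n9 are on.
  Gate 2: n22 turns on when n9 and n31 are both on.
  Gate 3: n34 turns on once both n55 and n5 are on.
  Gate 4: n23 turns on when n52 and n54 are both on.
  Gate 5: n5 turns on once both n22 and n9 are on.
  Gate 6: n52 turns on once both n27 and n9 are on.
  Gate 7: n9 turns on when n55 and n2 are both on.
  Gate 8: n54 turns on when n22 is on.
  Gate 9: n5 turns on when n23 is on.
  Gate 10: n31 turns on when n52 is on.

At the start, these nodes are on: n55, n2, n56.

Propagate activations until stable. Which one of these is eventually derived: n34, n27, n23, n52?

n55 and n2 are on, so n9 turns on (Gate 7).
n56 and n9 are on, so n31 turns on (Gate 1).
n9 and n31 are on, so n22 turns on (Gate 2).
n22 and n9 are on, so n5 turns on (Gate 5).
n55 and n5 are on, so n34 turns on (Gate 3).
No rule produces n27, and it is not given. n23 would need n52 and n54 (Gate 4), but n52 never turns on. n52 would need n27 and n9 (Gate 6), but n27 never turns on.

n34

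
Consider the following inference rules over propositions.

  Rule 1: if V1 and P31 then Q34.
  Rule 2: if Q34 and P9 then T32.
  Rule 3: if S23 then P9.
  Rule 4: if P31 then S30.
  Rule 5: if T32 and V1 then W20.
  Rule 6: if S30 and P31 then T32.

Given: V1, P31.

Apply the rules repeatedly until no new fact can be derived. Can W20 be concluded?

From P31, Rule 4 gives S30.
From S30 and P31, Rule 6 gives T32.
T32 and V1 hold, so W20 follows (Rule 5).

Yes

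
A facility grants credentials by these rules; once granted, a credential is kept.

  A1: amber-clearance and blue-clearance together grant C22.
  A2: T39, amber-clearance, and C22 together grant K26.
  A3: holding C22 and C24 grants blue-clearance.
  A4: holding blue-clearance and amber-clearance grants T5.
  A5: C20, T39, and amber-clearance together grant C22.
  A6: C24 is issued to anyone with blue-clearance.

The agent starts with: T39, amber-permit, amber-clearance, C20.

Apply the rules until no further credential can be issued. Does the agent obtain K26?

Holding C20, T39, and amber-clearance grants C22 (A5).
Holding T39, amber-clearance, and C22 grants K26 (A2).

Yes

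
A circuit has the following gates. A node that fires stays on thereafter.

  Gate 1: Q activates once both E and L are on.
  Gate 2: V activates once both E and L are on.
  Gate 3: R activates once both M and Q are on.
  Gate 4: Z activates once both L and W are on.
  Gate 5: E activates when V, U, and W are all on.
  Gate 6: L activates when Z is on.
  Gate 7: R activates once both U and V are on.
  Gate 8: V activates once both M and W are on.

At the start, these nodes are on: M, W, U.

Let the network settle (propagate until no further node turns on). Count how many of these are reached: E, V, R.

M and W are on, so V activates (Gate 8).
Gate 5: V, U, and W on → E on.
Gate 7: U and V on → R on.
E: reached.
V: reached.
R: reached.
All 3 are reached.

3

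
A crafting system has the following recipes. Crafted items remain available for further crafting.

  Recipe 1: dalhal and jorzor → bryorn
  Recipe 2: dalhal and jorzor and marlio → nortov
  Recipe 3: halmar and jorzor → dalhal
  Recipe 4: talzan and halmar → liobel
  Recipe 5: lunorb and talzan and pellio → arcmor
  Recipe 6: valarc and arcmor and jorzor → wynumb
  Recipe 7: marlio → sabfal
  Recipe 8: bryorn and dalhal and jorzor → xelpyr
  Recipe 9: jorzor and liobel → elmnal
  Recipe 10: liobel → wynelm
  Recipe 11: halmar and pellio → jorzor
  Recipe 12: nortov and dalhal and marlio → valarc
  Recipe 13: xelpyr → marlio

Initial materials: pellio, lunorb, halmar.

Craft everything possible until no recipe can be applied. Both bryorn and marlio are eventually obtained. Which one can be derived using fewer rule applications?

bryorn: halmar and pellio → jorzor (Recipe 11). halmar and jorzor → dalhal (Recipe 3). dalhal and jorzor → bryorn (Recipe 1). [3 rule applications]
marlio: Using Recipe 11, halmar and pellio make jorzor. halmar and jorzor → dalhal (Recipe 3). dalhal and jorzor → bryorn (Recipe 1). Using Recipe 8, bryorn, dalhal, and jorzor make xelpyr. xelpyr → marlio (Recipe 13). [5 rule applications]
bryorn needs fewer.

bryorn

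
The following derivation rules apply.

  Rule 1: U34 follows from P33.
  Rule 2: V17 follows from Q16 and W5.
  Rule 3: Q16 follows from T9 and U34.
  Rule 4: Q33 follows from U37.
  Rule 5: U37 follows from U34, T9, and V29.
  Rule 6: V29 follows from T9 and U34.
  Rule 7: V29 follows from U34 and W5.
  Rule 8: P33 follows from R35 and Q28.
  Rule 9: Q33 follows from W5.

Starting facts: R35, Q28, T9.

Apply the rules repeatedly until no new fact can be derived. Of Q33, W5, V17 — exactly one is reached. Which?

From R35 and Q28, Rule 8 gives P33.
P33 holds, so U34 follows (Rule 1).
T9 and U34 hold, so V29 follows (Rule 6).
U34, T9, and V29 hold, so U37 follows (Rule 5).
From U37, Rule 4 gives Q33.
V17 would need Q16 and W5 (Rule 2), but W5 is never established. No rule produces W5, and it is not given.

Q33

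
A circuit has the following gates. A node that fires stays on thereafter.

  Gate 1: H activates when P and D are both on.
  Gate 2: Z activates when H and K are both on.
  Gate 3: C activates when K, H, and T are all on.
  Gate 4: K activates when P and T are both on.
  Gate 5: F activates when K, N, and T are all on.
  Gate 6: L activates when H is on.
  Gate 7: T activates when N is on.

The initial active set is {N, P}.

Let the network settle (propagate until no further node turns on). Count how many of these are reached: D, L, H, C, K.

1

Gate 7: N on → T on.
Gate 4: P and T on → K on.
No rule produces D, and it is not given.
L would need H (Gate 6), but H never turns on.
H would need P and D (Gate 1), but D never turns on.
C would need K, H, and T (Gate 3), but H never turns on.
K: reached.
Reached: K — 1 of the 5.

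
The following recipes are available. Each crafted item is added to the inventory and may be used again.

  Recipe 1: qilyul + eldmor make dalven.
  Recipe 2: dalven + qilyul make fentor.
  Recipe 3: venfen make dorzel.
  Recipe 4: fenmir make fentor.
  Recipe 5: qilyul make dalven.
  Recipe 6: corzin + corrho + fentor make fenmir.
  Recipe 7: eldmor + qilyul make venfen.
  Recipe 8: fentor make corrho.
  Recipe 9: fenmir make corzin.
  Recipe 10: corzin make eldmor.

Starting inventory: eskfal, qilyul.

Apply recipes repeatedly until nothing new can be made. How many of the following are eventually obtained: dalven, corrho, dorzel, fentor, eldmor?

qilyul → dalven (Recipe 5).
Using Recipe 2, dalven and qilyul make fentor.
fentor → corrho (Recipe 8).
dalven: reached.
corrho: reached.
dorzel would need venfen (Recipe 3), but venfen is never obtained.
fentor: reached.
eldmor would need corzin (Recipe 10), but corzin is never obtained.
Reached: dalven, corrho, and fentor — 3 of the 5.

3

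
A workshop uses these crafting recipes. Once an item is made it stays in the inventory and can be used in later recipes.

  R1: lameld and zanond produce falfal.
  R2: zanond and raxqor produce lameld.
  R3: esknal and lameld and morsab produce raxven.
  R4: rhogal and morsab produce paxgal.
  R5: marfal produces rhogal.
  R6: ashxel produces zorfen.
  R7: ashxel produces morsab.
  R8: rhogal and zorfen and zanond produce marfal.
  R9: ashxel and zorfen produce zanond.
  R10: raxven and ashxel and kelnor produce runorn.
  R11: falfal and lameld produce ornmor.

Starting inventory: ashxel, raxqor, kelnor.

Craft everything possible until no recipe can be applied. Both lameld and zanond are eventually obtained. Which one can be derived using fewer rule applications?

zanond

zanond: ashxel → zorfen (R6). ashxel and zorfen → zanond (R9). [2 rule applications]
lameld: Using R6, ashxel makes zorfen. Using R9, ashxel and zorfen make zanond. Using R2, zanond and raxqor make lameld. [3 rule applications]
zanond needs fewer.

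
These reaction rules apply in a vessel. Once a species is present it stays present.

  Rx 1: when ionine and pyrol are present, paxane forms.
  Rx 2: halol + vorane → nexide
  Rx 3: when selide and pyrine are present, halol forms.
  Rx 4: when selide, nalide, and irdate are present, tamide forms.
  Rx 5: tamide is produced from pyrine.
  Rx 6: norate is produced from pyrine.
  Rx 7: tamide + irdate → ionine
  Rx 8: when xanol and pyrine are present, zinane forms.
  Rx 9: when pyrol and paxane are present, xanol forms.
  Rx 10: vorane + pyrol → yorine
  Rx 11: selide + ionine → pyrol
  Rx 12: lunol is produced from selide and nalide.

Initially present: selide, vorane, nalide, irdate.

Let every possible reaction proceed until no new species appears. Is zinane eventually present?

zinane would need xanol and pyrine (Rx 8), but pyrine never forms.

No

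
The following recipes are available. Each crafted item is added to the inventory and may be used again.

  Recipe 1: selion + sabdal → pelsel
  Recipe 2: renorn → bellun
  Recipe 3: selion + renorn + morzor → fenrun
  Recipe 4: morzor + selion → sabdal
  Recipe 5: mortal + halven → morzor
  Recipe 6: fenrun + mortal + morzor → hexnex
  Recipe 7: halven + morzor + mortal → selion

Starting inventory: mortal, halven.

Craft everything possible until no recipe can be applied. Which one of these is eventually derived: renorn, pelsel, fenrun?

pelsel

Using Recipe 5, mortal and halven make morzor.
Using Recipe 7, halven, morzor, and mortal make selion.
morzor + selion → sabdal (Recipe 4).
selion + sabdal → pelsel (Recipe 1).
fenrun would need selion, renorn, and morzor (Recipe 3), but renorn is never obtained. No rule produces renorn, and it is not given.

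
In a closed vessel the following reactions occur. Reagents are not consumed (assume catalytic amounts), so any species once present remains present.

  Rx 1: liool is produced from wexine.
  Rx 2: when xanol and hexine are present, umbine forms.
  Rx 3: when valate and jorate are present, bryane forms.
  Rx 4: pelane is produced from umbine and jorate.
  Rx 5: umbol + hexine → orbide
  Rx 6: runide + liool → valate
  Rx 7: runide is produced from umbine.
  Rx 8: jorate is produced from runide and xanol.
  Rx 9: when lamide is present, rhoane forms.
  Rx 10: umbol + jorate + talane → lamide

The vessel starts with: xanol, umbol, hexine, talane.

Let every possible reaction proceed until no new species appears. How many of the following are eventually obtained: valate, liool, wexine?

valate would need runide and liool (Rx 6), but liool never forms.
liool would need wexine (Rx 1), but wexine never forms.
No rule produces wexine, and it is not given.
None of the 3 are reached.

0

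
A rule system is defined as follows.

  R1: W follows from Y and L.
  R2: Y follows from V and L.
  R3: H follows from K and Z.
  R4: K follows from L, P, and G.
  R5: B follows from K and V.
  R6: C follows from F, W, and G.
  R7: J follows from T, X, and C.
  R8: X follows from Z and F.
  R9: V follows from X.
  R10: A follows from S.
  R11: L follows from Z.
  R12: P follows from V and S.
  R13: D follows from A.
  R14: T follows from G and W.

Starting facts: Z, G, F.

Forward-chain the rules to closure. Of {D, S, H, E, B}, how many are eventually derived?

D would need A (R13), but A is never established.
No rule produces S, and it is not given.
H would need K and Z (R3), but K is never established.
No rule produces E, and it is not given.
B would need K and V (R5), but K is never established.
None of the 5 are reached.

0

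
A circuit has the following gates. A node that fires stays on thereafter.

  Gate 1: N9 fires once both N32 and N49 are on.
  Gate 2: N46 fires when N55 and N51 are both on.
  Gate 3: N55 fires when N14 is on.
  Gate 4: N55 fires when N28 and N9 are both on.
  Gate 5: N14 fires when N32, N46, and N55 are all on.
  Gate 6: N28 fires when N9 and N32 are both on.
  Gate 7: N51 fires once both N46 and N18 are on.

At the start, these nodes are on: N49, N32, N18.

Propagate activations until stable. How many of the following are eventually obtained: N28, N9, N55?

N32 and N49 are on, so N9 fires (Gate 1).
Gate 6: N9 and N32 on → N28 on.
Gate 4: N28 and N9 on → N55 on.
N28: reached.
N9: reached.
N55: reached.
All 3 are reached.

3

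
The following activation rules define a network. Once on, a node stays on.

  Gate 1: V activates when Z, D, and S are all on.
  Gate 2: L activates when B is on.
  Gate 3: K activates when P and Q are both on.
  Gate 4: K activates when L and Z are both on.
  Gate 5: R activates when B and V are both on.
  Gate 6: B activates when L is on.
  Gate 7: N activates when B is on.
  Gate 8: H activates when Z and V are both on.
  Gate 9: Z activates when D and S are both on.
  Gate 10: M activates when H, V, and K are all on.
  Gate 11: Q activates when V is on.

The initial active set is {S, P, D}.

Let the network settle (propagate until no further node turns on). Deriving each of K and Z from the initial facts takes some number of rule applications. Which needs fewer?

Z: D and S are on, so Z activates (Gate 9). [1 rule application]
K: Gate 9: D and S on → Z on. Gate 1: Z, D, and S on → V on. Gate 11: V on → Q on. Gate 3: P and Q on → K on. [4 rule applications]
Z needs fewer.

Z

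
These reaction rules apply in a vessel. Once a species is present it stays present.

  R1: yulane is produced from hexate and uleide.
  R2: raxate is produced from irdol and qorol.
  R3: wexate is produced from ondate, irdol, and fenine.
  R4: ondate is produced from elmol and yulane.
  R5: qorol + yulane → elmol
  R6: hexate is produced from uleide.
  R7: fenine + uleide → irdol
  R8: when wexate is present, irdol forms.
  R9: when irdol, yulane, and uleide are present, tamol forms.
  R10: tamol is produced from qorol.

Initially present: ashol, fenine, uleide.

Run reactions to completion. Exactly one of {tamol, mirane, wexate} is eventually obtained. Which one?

tamol

uleide present → hexate forms (R6).
fenine and uleide present → irdol forms (R7).
hexate and uleide present → yulane forms (R1).
irdol, yulane, and uleide present → tamol forms (R9).
No rule produces mirane, and it is not given. wexate would need ondate, irdol, and fenine (R3), but ondate never forms.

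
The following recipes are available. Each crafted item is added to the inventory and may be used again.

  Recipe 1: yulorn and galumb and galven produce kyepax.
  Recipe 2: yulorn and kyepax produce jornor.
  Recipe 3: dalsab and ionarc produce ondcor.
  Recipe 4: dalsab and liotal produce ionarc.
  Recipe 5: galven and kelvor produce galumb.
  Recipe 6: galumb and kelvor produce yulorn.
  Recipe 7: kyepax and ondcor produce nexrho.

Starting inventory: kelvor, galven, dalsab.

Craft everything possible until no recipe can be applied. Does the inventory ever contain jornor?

galven and kelvor → galumb (Recipe 5).
Using Recipe 6, galumb and kelvor make yulorn.
Using Recipe 1, yulorn, galumb, and galven make kyepax.
Using Recipe 2, yulorn and kyepax make jornor.

Yes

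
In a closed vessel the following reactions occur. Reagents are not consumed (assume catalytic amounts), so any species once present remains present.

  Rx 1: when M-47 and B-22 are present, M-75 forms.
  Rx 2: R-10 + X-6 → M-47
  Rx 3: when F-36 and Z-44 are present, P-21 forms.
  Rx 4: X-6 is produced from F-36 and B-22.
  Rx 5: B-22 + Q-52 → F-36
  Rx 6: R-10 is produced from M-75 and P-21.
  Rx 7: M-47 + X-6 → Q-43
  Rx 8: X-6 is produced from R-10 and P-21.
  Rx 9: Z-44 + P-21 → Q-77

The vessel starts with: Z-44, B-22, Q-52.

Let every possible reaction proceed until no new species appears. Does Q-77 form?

B-22 and Q-52 present → F-36 forms (Rx 5).
F-36 and Z-44 present → P-21 forms (Rx 3).
Z-44 and P-21 present → Q-77 forms (Rx 9).

Yes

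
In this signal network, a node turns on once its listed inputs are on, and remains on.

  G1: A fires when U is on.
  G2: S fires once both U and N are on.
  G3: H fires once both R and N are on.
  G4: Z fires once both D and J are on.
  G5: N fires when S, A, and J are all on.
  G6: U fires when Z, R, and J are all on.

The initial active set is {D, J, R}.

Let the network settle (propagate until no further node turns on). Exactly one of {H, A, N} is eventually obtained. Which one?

G4: D and J on → Z on.
Z, R, and J are on, so U fires (G6).
G1: U on → A on.
N would need S, A, and J (G5), but S never turns on. H would need R and N (G3), but N never turns on.

A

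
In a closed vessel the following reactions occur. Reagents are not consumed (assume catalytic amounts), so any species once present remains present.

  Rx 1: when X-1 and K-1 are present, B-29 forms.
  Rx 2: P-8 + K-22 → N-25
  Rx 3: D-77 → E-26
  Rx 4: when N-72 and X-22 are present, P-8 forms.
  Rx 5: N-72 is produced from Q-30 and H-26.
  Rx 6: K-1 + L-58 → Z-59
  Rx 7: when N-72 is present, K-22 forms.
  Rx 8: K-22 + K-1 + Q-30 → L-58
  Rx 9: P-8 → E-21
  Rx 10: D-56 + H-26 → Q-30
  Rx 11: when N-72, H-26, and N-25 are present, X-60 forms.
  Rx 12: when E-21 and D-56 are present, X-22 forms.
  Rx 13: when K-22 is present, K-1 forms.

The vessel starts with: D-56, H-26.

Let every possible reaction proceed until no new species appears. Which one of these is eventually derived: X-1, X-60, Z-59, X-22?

Z-59

D-56 and H-26 present → Q-30 forms (Rx 10).
Q-30 and H-26 present → N-72 forms (Rx 5).
N-72 present → K-22 forms (Rx 7).
K-22 present → K-1 forms (Rx 13).
K-22, K-1, and Q-30 present → L-58 forms (Rx 8).
K-1 and L-58 present → Z-59 forms (Rx 6).
X-60 would need N-72, H-26, and N-25 (Rx 11), but N-25 never forms. X-22 would need E-21 and D-56 (Rx 12), but E-21 never forms. No rule produces X-1, and it is not given.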